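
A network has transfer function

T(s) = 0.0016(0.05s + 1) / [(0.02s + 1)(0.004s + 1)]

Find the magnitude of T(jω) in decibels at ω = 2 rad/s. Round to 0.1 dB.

At ω = 2 rad/s:
zero (1 + j2·0.05) = 1 + j0.1 → |·| ≈ 1.005, ∠ ≈ 5.71°
pole (1 + j2·0.02) = 1 + j0.04 → |·| ≈ 1.0008, ∠ ≈ 2.29°
pole (1 + j2·0.004) = 1 + j0.008 → |·| ≈ 1, ∠ ≈ 0.46°
|T| = 0.0016 · 1.005 / (1.0008 · 1) ≈ 0.0016067
Gain = 20 log₁₀(0.0016067) ≈ -55.88 dB

-55.9 dB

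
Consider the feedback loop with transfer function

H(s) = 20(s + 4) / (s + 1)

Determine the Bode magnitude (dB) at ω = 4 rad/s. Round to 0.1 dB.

At s = jω = j4:
zero (s+4): 4 + j4 → |·| = √(4²+4²) = √32 ≈ 5.6569, ∠ = arctan(4/4) ≈ 45.00°
pole (s+1): 1 + j4 → |·| = √(1²+4²) = √17 ≈ 4.1231, ∠ = arctan(4/1) ≈ 75.96°
|H| = 20 · 5.6569 / 4.1231 ≈ 27.44
Gain = 20 log₁₀(27.44) ≈ 28.77 dB

28.8 dB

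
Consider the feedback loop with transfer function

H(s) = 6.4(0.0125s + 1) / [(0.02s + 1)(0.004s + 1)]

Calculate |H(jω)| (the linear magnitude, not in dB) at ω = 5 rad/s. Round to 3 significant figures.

At ω = 5 rad/s:
zero (1 + j5·0.0125) = 1 + j0.0625 → |·| ≈ 1.002, ∠ ≈ 3.58°
pole (1 + j5·0.02) = 1 + j0.1 → |·| ≈ 1.005, ∠ ≈ 5.71°
pole (1 + j5·0.004) = 1 + j0.02 → |·| ≈ 1.0002, ∠ ≈ 1.15°
|H| = 6.4 · 1.002 / (1.005 · 1.0002) ≈ 6.3796

6.38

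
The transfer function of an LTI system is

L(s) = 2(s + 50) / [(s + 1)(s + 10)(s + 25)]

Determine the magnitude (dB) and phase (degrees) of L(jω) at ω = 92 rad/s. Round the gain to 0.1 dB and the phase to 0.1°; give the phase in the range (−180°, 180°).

-71.8 dB, 173.5°

At s = jω = j92:
zero (s+50): 50 + j92 → |·| = √(50²+92²) = √10964 ≈ 104.71, ∠ = arctan(92/50) ≈ 61.48°
pole (s+1): 1 + j92 → |·| = √(1²+92²) = √8465 ≈ 92.005, ∠ = arctan(92/1) ≈ 89.38°
pole (s+10): 10 + j92 → |·| = √(10²+92²) = √8564 ≈ 92.542, ∠ = arctan(92/10) ≈ 83.80°
pole (s+25): 25 + j92 → |·| = √(25²+92²) = √9089 ≈ 95.336, ∠ = arctan(92/25) ≈ 74.80°
|L| = 2 · 104.71 / 8.1172e+05 ≈ 0.000258
Gain = 20 log₁₀(0.000258) ≈ -71.77 dB
∠L = 61.48° − 247.98° = -186.50° ≡ 173.50° (principal value)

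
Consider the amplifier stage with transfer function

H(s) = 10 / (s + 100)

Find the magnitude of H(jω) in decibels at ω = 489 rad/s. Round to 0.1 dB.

At s = jω = j489:
pole (s+100): 100 + j489 → |·| = √(100²+489²) = √249121 ≈ 499.12, ∠ = arctan(489/100) ≈ 78.44°
|H| = 10 / 499.12 ≈ 0.020035
Gain = 20 log₁₀(0.020035) ≈ -33.96 dB

-34.0 dB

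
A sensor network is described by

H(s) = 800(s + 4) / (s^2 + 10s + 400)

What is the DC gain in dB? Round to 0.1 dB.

18.1 dB

H(0) = 800·4 / 400 = 8
20 log₁₀(8) ≈ 18.06 dB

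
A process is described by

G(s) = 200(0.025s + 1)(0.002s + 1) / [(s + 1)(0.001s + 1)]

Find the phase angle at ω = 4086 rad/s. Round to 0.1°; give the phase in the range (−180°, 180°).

At ω = 4086 rad/s:
zero (1 + j4086·0.025) = 1 + j102.15 → |·| ≈ 102.15, ∠ ≈ 89.44°
zero (1 + j4086·0.002) = 1 + j8.172 → |·| ≈ 8.233, ∠ ≈ 83.02°
pole (1 + j4086·1) = 1 + j4086 → |·| ≈ 4086, ∠ ≈ 89.99°
pole (1 + j4086·0.001) = 1 + j4.086 → |·| ≈ 4.2066, ∠ ≈ 76.25°
∠G = (89.44° + 83.02°) − (89.99° + 76.25°) = 6.22°

6.2°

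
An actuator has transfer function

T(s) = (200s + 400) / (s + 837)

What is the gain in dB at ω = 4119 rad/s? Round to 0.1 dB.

45.8 dB

Substitute s = j4119:
Numerator: 200(j4119) + 400 = 400 + j823800
Denominator: (j4119) + 837 = 837 + j4119
|N| = √(400² + 823800²) ≈ 8.238e+05, ∠N ≈ 89.97°
|D| = √(837² + 4119²) ≈ 4203.2, ∠D ≈ 78.51°
|T| = 8.238e+05 / 4203.2 ≈ 195.99
Gain = 20 log₁₀(195.99) ≈ 45.84 dB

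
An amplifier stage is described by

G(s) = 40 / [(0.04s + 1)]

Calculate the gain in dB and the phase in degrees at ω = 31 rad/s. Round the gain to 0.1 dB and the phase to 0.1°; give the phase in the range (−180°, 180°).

28.0 dB, -51.1°

At ω = 31 rad/s:
pole (1 + j31·0.04) = 1 + j1.24 → |·| ≈ 1.593, ∠ ≈ 51.12°
|G| = 40 · 1 / (1.593) ≈ 25.11
Gain = 20 log₁₀(25.11) ≈ 28.00 dB
∠G = (0°) − (51.12°) = -51.12°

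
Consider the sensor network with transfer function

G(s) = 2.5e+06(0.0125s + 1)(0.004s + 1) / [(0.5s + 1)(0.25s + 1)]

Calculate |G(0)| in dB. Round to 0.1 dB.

128.0 dB

G(0) = 2.5e+06 · 1 / 1 = 2.5e+06
20 log₁₀(2.5e+06) ≈ 127.96 dB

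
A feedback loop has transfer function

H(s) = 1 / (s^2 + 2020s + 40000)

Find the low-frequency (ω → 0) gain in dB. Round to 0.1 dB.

H(0) = 1 / 40000 = 2.5e-05
20 log₁₀(2.5e-05) ≈ -92.04 dB

-92.0 dB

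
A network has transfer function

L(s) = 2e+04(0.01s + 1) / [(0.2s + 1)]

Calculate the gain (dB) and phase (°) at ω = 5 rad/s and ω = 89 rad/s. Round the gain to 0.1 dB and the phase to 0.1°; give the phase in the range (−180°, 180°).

At ω = 5 rad/s:
zero (1 + j5·0.01) = 1 + j0.05 → |·| ≈ 1.0012, ∠ ≈ 2.86°
pole (1 + j5·0.2) = 1 + j1 → |·| ≈ 1.4142, ∠ ≈ 45.00°
|L| = 2e+04 · 1.0012 / (1.4142) ≈ 14159
Gain = 20 log₁₀(14159) ≈ 83.02 dB
∠L = (2.86°) − (45.00°) = -42.14°

At ω = 89 rad/s:
zero (1 + j89·0.01) = 1 + j0.89 → |·| ≈ 1.3387, ∠ ≈ 41.67°
pole (1 + j89·0.2) = 1 + j17.8 → |·| ≈ 17.828, ∠ ≈ 86.78°
|L| = 2e+04 · 1.3387 / (17.828) ≈ 1501.8
Gain = 20 log₁₀(1501.8) ≈ 63.53 dB
∠L = (41.67°) − (86.78°) = -45.11°

ω = 5: 83.0 dB, -42.1°; ω = 89: 63.5 dB, -45.1°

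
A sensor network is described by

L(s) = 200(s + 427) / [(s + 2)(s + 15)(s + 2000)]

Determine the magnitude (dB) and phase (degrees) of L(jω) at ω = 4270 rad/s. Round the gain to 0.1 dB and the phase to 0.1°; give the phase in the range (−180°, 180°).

-100.0 dB, -160.4°

At s = jω = j4270:
zero (s+427): 427 + j4270 → |·| = √(427²+4270²) = √18415229 ≈ 4291.3, ∠ = arctan(4270/427) ≈ 84.29°
pole (s+2): 2 + j4270 → |·| = √(2²+4270²) = √18232904 ≈ 4270, ∠ = arctan(4270/2) ≈ 89.97°
pole (s+15): 15 + j4270 → |·| = √(15²+4270²) = √18233125 ≈ 4270, ∠ = arctan(4270/15) ≈ 89.80°
pole (s+2000): 2000 + j4270 → |·| = √(2000²+4270²) = √22232900 ≈ 4715.2, ∠ = arctan(4270/2000) ≈ 64.90°
|L| = 200 · 4291.3 / 8.5972e+10 ≈ 9.983e-06
Gain = 20 log₁₀(9.983e-06) ≈ -100.01 dB
∠L = 84.29° − 244.67° = -160.38°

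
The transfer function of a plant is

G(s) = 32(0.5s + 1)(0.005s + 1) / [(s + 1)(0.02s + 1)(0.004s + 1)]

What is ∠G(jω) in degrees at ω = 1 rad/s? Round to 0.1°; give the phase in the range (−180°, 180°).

-19.5°

At ω = 1 rad/s:
zero (1 + j1·0.5) = 1 + j0.5 → |·| ≈ 1.118, ∠ ≈ 26.57°
zero (1 + j1·0.005) = 1 + j0.005 → |·| ≈ 1, ∠ ≈ 0.29°
pole (1 + j1·1) = 1 + j1 → |·| ≈ 1.4142, ∠ ≈ 45.00°
pole (1 + j1·0.02) = 1 + j0.02 → |·| ≈ 1.0002, ∠ ≈ 1.15°
pole (1 + j1·0.004) = 1 + j0.004 → |·| ≈ 1, ∠ ≈ 0.23°
∠G = (26.57° + 0.29°) − (45.00° + 1.15° + 0.23°) = -19.52°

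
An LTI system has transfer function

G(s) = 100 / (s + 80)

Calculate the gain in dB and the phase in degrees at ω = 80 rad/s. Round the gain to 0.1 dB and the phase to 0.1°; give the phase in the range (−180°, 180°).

-1.1 dB, -45.0°

At s = jω = j80:
pole (s+80): 80 + j80 → |·| = √(80²+80²) = √12800 ≈ 113.14, ∠ = arctan(80/80) ≈ 45.00°
|G| = 100 / 113.14 ≈ 0.88386
Gain = 20 log₁₀(0.88386) ≈ -1.07 dB
∠G = 0.00° − 45.00° = -45.00°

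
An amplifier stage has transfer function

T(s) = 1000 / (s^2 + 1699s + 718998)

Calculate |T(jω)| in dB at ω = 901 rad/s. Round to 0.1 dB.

-63.7 dB

Substitute s = j901:
Numerator: 1000 = 1000 + j0
Denominator: (j901)^2 + 1699(j901) + 718998 = -92803 + j1530799
|N| = √(1000² + 0²) ≈ 1000, ∠N ≈ 0.00°
|D| = √(92803² + 1530799²) ≈ 1.5336e+06, ∠D ≈ 93.47°
|T| = 1000 / 1.5336e+06 ≈ 0.00065206
Gain = 20 log₁₀(0.00065206) ≈ -63.71 dB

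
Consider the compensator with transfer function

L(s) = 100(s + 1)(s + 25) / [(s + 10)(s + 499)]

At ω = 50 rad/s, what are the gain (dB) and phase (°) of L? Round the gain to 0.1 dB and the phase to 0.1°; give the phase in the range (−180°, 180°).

At s = jω = j50:
zero (s+1): 1 + j50 → |·| = √(1²+50²) = √2501 ≈ 50.01, ∠ = arctan(50/1) ≈ 88.85°
zero (s+25): 25 + j50 → |·| = √(25²+50²) = √3125 ≈ 55.902, ∠ = arctan(50/25) ≈ 63.43°
pole (s+10): 10 + j50 → |·| = √(10²+50²) = √2600 ≈ 50.99, ∠ = arctan(50/10) ≈ 78.69°
pole (s+499): 499 + j50 → |·| = √(499²+50²) = √251501 ≈ 501.5, ∠ = arctan(50/499) ≈ 5.72°
|L| = 100 · 2795.7 / 25571 ≈ 10.933
Gain = 20 log₁₀(10.933) ≈ 20.77 dB
∠L = 152.28° − 84.41° = 67.87°

20.8 dB, 67.9°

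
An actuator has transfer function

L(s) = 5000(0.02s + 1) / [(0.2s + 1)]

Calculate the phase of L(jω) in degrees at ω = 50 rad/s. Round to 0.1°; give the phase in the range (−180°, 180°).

-39.3°

At ω = 50 rad/s:
zero (1 + j50·0.02) = 1 + j1 → |·| ≈ 1.4142, ∠ ≈ 45.00°
pole (1 + j50·0.2) = 1 + j10 → |·| ≈ 10.05, ∠ ≈ 84.29°
∠L = (45.00°) − (84.29°) = -39.29°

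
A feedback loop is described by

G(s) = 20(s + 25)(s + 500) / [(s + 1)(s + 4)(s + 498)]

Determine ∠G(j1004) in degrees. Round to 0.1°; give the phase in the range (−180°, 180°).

At s = jω = j1004:
zero (s+25): 25 + j1004 → |·| = √(25²+1004²) = √1008641 ≈ 1004.3, ∠ = arctan(1004/25) ≈ 88.57°
zero (s+500): 500 + j1004 → |·| = √(500²+1004²) = √1258016 ≈ 1121.6, ∠ = arctan(1004/500) ≈ 63.53°
pole (s+1): 1 + j1004 → |·| = √(1²+1004²) = √1008017 ≈ 1004, ∠ = arctan(1004/1) ≈ 89.94°
pole (s+4): 4 + j1004 → |·| = √(4²+1004²) = √1008032 ≈ 1004, ∠ = arctan(1004/4) ≈ 89.77°
pole (s+498): 498 + j1004 → |·| = √(498²+1004²) = √1256020 ≈ 1120.7, ∠ = arctan(1004/498) ≈ 63.62°
∠G = 152.10° − 243.33° = -91.23°

-91.2°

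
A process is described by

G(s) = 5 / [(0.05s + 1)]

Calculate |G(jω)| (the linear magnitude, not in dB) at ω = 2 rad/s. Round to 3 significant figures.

At ω = 2 rad/s:
pole (1 + j2·0.05) = 1 + j0.1 → |·| ≈ 1.005, ∠ ≈ 5.71°
|G| = 5 · 1 / (1.005) ≈ 4.9751

4.98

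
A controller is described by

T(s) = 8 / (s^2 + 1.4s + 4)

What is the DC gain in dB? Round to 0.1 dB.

6.0 dB

T(0) = 8 / 4 = 2
20 log₁₀(2) ≈ 6.02 dB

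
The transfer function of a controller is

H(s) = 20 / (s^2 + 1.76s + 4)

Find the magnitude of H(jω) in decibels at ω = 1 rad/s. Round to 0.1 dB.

15.2 dB

At s = jω = j1:
quadratic: (j1)² + 1.76·j1 + 4 = 3 + j1.76 → |·| ≈ 3.4782, ∠ ≈ 30.40°
|H| = 20 / 3.4782 ≈ 5.7501
Gain = 20 log₁₀(5.7501) ≈ 15.19 dB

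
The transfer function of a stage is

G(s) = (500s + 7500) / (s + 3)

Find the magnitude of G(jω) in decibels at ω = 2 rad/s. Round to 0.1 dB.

Substitute s = j2:
Numerator: 500(j2) + 7500 = 7500 + j1000
Denominator: (j2) + 3 = 3 + j2
|N| = √(7500² + 1000²) ≈ 7566.4, ∠N ≈ 7.59°
|D| = √(3² + 2²) ≈ 3.6056, ∠D ≈ 33.69°
|G| = 7566.4 / 3.6056 ≈ 2098.5
Gain = 20 log₁₀(2098.5) ≈ 66.44 dB

66.4 dB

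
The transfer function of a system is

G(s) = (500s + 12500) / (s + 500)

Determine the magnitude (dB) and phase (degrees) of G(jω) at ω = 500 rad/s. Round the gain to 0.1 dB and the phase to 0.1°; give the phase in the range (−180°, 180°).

Substitute s = j500:
Numerator: 500(j500) + 12500 = 12500 + j250000
Denominator: (j500) + 500 = 500 + j500
|N| = √(12500² + 250000²) ≈ 2.5031e+05, ∠N ≈ 87.14°
|D| = √(500² + 500²) ≈ 707.11, ∠D ≈ 45.00°
|G| = 2.5031e+05 / 707.11 ≈ 353.99
Gain = 20 log₁₀(353.99) ≈ 50.98 dB
∠G = 87.14° − 45.00° = 42.14°

51.0 dB, 42.1°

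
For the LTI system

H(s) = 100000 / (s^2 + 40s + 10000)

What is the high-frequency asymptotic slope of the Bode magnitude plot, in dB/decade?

Each pole contributes −20 dB/decade at high frequency; each zero contributes +20 dB/decade.
Net: 0 zero(s) − 2 pole(s) → -40 dB/decade.

-40 dB/decade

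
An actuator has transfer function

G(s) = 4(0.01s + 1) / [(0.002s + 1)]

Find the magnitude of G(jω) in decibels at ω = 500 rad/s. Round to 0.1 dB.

At ω = 500 rad/s:
zero (1 + j500·0.01) = 1 + j5 → |·| ≈ 5.099, ∠ ≈ 78.69°
pole (1 + j500·0.002) = 1 + j1 → |·| ≈ 1.4142, ∠ ≈ 45.00°
|G| = 4 · 5.099 / (1.4142) ≈ 14.422
Gain = 20 log₁₀(14.422) ≈ 23.18 dB

23.2 dB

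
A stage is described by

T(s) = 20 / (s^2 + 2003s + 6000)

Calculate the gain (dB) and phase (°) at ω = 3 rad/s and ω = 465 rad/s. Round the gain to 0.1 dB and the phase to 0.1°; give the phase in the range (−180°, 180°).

Substitute s = j3:
Numerator: 20 = 20 + j0
Denominator: (j3)^2 + 2003(j3) + 6000 = 5991 + j6009
|N| = √(20² + 0²) ≈ 20, ∠N ≈ 0.00°
|D| = √(5991² + 6009²) ≈ 8485.3, ∠D ≈ 45.09°
|T| = 20 / 8485.3 ≈ 0.002357
Gain = 20 log₁₀(0.002357) ≈ -52.55 dB
∠T = 0.00° − 45.09° = -45.09°

Substitute s = j465:
Numerator: 20 = 20 + j0
Denominator: (j465)^2 + 2003(j465) + 6000 = -210225 + j931395
|N| = √(20² + 0²) ≈ 20, ∠N ≈ 0.00°
|D| = √(210225² + 931395²) ≈ 9.5483e+05, ∠D ≈ 102.72°
|T| = 20 / 9.5483e+05 ≈ 2.0946e-05
Gain = 20 log₁₀(2.0946e-05) ≈ -93.58 dB
∠T = 0.00° − 102.72° = -102.72°

ω = 3: -52.6 dB, -45.1°; ω = 465: -93.6 dB, -102.7°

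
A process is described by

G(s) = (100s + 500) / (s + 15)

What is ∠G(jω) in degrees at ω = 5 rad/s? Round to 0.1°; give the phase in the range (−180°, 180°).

Substitute s = j5:
Numerator: 100(j5) + 500 = 500 + j500
Denominator: (j5) + 15 = 15 + j5
|N| = √(500² + 500²) ≈ 707.11, ∠N ≈ 45.00°
|D| = √(15² + 5²) ≈ 15.811, ∠D ≈ 18.43°
∠G = 45.00° − 18.43° = 26.57°

26.6°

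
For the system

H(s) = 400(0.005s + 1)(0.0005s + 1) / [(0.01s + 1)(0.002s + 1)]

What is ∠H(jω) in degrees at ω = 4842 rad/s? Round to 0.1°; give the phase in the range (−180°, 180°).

At ω = 4842 rad/s:
zero (1 + j4842·0.005) = 1 + j24.21 → |·| ≈ 24.231, ∠ ≈ 87.63°
zero (1 + j4842·0.0005) = 1 + j2.421 → |·| ≈ 2.6194, ∠ ≈ 67.56°
pole (1 + j4842·0.01) = 1 + j48.42 → |·| ≈ 48.43, ∠ ≈ 88.82°
pole (1 + j4842·0.002) = 1 + j9.684 → |·| ≈ 9.7355, ∠ ≈ 84.10°
∠H = (87.63° + 67.56°) − (88.82° + 84.10°) = -17.73°

-17.7°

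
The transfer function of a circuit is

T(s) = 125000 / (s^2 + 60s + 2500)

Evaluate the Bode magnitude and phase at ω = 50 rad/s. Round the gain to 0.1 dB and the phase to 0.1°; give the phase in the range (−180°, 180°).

32.4 dB, -90.0°

At s = jω = j50:
quadratic: (j50)² + 60·j50 + 2500 = 0 + j3000 → |·| ≈ 3000, ∠ ≈ 90.00°
|T| = 125000 / 3000 ≈ 41.667
Gain = 20 log₁₀(41.667) ≈ 32.40 dB
∠T = 0.00° − 90.00° = -90.00°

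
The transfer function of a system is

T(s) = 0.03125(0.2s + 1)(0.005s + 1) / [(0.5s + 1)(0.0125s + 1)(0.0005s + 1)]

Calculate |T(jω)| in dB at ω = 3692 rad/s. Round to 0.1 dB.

At ω = 3692 rad/s:
zero (1 + j3692·0.2) = 1 + j738.4 → |·| ≈ 738.4, ∠ ≈ 89.92°
zero (1 + j3692·0.005) = 1 + j18.46 → |·| ≈ 18.487, ∠ ≈ 86.90°
pole (1 + j3692·0.5) = 1 + j1846 → |·| ≈ 1846, ∠ ≈ 89.97°
pole (1 + j3692·0.0125) = 1 + j46.15 → |·| ≈ 46.161, ∠ ≈ 88.76°
pole (1 + j3692·0.0005) = 1 + j1.846 → |·| ≈ 2.0995, ∠ ≈ 61.56°
|T| = 0.03125 · 738.4 · 18.487 / (1846 · 46.161 · 2.0995) ≈ 0.0023844
Gain = 20 log₁₀(0.0023844) ≈ -52.45 dB

-52.5 dB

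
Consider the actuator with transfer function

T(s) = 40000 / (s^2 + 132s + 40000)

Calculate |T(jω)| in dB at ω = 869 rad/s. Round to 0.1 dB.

At s = jω = j869:
quadratic: (j869)² + 132·j869 + 40000 = -715161 + j114708 → |·| ≈ 7.243e+05, ∠ ≈ 170.89°
|T| = 40000 / 7.243e+05 ≈ 0.055226
Gain = 20 log₁₀(0.055226) ≈ -25.16 dB

-25.2 dB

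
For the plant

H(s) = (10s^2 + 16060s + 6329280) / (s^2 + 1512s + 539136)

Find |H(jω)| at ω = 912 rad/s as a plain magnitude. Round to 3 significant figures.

Substitute s = j912:
Numerator: 10(j912)^2 + 16060(j912) + 6329280 = -1988160 + j14646720
Denominator: (j912)^2 + 1512(j912) + 539136 = -292608 + j1378944
|N| = √(1988160² + 14646720²) ≈ 1.4781e+07, ∠N ≈ 97.73°
|D| = √(292608² + 1378944²) ≈ 1.4096e+06, ∠D ≈ 101.98°
|H| = 1.4781e+07 / 1.4096e+06 ≈ 10.486

10.5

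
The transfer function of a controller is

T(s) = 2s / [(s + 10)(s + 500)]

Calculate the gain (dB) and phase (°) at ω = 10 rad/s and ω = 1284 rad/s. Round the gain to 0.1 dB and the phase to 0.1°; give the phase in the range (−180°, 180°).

ω = 10: -51.0 dB, 43.9°; ω = 1284: -56.8 dB, -68.3°

At s = jω = j10:
zero at origin: s = j10 → |·| = 10, ∠ = 90.00°
pole (s+10): 10 + j10 → |·| = √(10²+10²) = √200 ≈ 14.142, ∠ = arctan(10/10) ≈ 45.00°
pole (s+500): 500 + j10 → |·| = √(500²+10²) = √250100 ≈ 500.1, ∠ = arctan(10/500) ≈ 1.15°
|T| = 2 · 10 / 7072.4 ≈ 0.0028279
Gain = 20 log₁₀(0.0028279) ≈ -50.97 dB
∠T = 90.00° − 46.15° = 43.85°

At s = jω = j1284:
zero at origin: s = j1284 → |·| = 1284, ∠ = 90.00°
pole (s+10): 10 + j1284 → |·| = √(10²+1284²) = √1648756 ≈ 1284, ∠ = arctan(1284/10) ≈ 89.55°
pole (s+500): 500 + j1284 → |·| = √(500²+1284²) = √1898656 ≈ 1377.9, ∠ = arctan(1284/500) ≈ 68.72°
|T| = 2 · 1284 / 1.7692e+06 ≈ 0.0014515
Gain = 20 log₁₀(0.0014515) ≈ -56.76 dB
∠T = 90.00° − 158.27° = -68.27°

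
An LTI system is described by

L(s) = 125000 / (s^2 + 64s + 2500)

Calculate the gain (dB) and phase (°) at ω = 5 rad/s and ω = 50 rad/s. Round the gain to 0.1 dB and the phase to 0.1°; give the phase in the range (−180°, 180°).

At s = jω = j5:
quadratic: (j5)² + 64·j5 + 2500 = 2475 + j320 → |·| ≈ 2495.6, ∠ ≈ 7.37°
|L| = 125000 / 2495.6 ≈ 50.088
Gain = 20 log₁₀(50.088) ≈ 33.99 dB
∠L = 0.00° − 7.37° = -7.37°

At s = jω = j50:
quadratic: (j50)² + 64·j50 + 2500 = 0 + j3200 → |·| ≈ 3200, ∠ ≈ 90.00°
|L| = 125000 / 3200 ≈ 39.062
Gain = 20 log₁₀(39.062) ≈ 31.84 dB
∠L = 0.00° − 90.00° = -90.00°

ω = 5: 34.0 dB, -7.4°; ω = 50: 31.8 dB, -90.0°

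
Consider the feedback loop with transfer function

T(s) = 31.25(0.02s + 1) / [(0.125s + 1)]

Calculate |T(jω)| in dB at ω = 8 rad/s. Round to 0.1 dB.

At ω = 8 rad/s:
zero (1 + j8·0.02) = 1 + j0.16 → |·| ≈ 1.0127, ∠ ≈ 9.09°
pole (1 + j8·0.125) = 1 + j1 → |·| ≈ 1.4142, ∠ ≈ 45.00°
|T| = 31.25 · 1.0127 / (1.4142) ≈ 22.378
Gain = 20 log₁₀(22.378) ≈ 27.00 dB

27.0 dB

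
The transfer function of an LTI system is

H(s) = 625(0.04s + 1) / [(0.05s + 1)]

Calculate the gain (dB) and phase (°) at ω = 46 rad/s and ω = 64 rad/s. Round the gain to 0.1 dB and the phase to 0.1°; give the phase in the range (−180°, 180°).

ω = 46: 54.4 dB, -5.0°; ω = 64: 54.2 dB, -4.0°

At ω = 46 rad/s:
zero (1 + j46·0.04) = 1 + j1.84 → |·| ≈ 2.0942, ∠ ≈ 61.48°
pole (1 + j46·0.05) = 1 + j2.3 → |·| ≈ 2.508, ∠ ≈ 66.50°
|H| = 625 · 2.0942 / (2.508) ≈ 521.88
Gain = 20 log₁₀(521.88) ≈ 54.35 dB
∠H = (61.48°) − (66.50°) = -5.02°

At ω = 64 rad/s:
zero (1 + j64·0.04) = 1 + j2.56 → |·| ≈ 2.7484, ∠ ≈ 68.66°
pole (1 + j64·0.05) = 1 + j3.2 → |·| ≈ 3.3526, ∠ ≈ 72.65°
|H| = 625 · 2.7484 / (3.3526) ≈ 512.36
Gain = 20 log₁₀(512.36) ≈ 54.19 dB
∠H = (68.66°) − (72.65°) = -3.99°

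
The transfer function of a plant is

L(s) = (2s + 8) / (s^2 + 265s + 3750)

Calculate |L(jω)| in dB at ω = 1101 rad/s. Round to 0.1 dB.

Substitute s = j1101:
Numerator: 2(j1101) + 8 = 8 + j2202
Denominator: (j1101)^2 + 265(j1101) + 3750 = -1208451 + j291765
|N| = √(8² + 2202²) ≈ 2202, ∠N ≈ 89.79°
|D| = √(1208451² + 291765²) ≈ 1.2432e+06, ∠D ≈ 166.43°
|L| = 2202 / 1.2432e+06 ≈ 0.0017712
Gain = 20 log₁₀(0.0017712) ≈ -55.03 dB

-55.0 dB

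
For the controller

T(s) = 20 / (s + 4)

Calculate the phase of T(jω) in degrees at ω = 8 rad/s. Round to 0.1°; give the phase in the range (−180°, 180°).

At s = jω = j8:
pole (s+4): 4 + j8 → |·| = √(4²+8²) = √80 ≈ 8.9443, ∠ = arctan(8/4) ≈ 63.43°
∠T = 0.00° − 63.43° = -63.43°

-63.4°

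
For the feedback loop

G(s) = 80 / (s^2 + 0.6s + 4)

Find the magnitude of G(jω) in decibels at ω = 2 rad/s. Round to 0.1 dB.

At s = jω = j2:
quadratic: (j2)² + 0.6·j2 + 4 = 0 + j1.2 → |·| ≈ 1.2, ∠ ≈ 90.00°
|G| = 80 / 1.2 ≈ 66.667
Gain = 20 log₁₀(66.667) ≈ 36.48 dB

36.5 dB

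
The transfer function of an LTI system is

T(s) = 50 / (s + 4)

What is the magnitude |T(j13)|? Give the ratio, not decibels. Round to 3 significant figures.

At s = jω = j13:
pole (s+4): 4 + j13 → |·| = √(4²+13²) = √185 ≈ 13.601, ∠ = arctan(13/4) ≈ 72.90°
|T| = 50 / 13.601 ≈ 3.6762

3.68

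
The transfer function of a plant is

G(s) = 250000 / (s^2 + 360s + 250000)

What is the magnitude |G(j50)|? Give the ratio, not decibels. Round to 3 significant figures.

At s = jω = j50:
quadratic: (j50)² + 360·j50 + 250000 = 247500 + j18000 → |·| ≈ 2.4815e+05, ∠ ≈ 4.16°
|G| = 250000 / 2.4815e+05 ≈ 1.0075

1.01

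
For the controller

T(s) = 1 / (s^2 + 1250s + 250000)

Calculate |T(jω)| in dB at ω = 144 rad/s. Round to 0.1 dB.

Substitute s = j144:
Numerator: 1 = 1 + j0
Denominator: (j144)^2 + 1250(j144) + 250000 = 229264 + j180000
|N| = √(1² + 0²) ≈ 1, ∠N ≈ 0.00°
|D| = √(229264² + 180000²) ≈ 2.9148e+05, ∠D ≈ 38.14°
|T| = 1 / 2.9148e+05 ≈ 3.4308e-06
Gain = 20 log₁₀(3.4308e-06) ≈ -109.29 dB

-109.3 dB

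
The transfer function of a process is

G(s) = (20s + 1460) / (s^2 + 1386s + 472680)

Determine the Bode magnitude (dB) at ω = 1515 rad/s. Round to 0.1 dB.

-39.2 dB

Substitute s = j1515:
Numerator: 20(j1515) + 1460 = 1460 + j30300
Denominator: (j1515)^2 + 1386(j1515) + 472680 = -1822545 + j2099790
|N| = √(1460² + 30300²) ≈ 30335, ∠N ≈ 87.24°
|D| = √(1822545² + 2099790²) ≈ 2.7804e+06, ∠D ≈ 130.96°
|G| = 30335 / 2.7804e+06 ≈ 0.01091
Gain = 20 log₁₀(0.01091) ≈ -39.24 dB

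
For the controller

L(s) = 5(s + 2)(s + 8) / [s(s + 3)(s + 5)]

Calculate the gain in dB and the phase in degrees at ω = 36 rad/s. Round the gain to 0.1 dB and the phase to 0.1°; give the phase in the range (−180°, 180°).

At s = jω = j36:
zero (s+2): 2 + j36 → |·| = √(2²+36²) = √1300 ≈ 36.056, ∠ = arctan(36/2) ≈ 86.82°
zero (s+8): 8 + j36 → |·| = √(8²+36²) = √1360 ≈ 36.878, ∠ = arctan(36/8) ≈ 77.47°
pole (s+3): 3 + j36 → |·| = √(3²+36²) = √1305 ≈ 36.125, ∠ = arctan(36/3) ≈ 85.24°
pole (s+5): 5 + j36 → |·| = √(5²+36²) = √1321 ≈ 36.346, ∠ = arctan(36/5) ≈ 82.09°
pole at origin: |s| = 36, ∠ = 90.00° (in denominator)
|L| = 5 · 1329.7 / 47268 ≈ 0.14066
Gain = 20 log₁₀(0.14066) ≈ -17.04 dB
∠L = 164.29° − 257.33° = -93.04°

-17.0 dB, -93.0°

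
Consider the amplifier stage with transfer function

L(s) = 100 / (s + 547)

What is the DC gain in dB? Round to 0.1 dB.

L(0) = 100 / (547) ≈ 0.18282
20 log₁₀(0.18282) ≈ -14.76 dB

-14.8 dB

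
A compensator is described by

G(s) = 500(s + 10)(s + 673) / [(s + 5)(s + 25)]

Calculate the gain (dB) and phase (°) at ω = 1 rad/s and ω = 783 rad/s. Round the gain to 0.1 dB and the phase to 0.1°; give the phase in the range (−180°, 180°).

At s = jω = j1:
zero (s+10): 10 + j1 → |·| = √(10²+1²) = √101 ≈ 10.05, ∠ = arctan(1/10) ≈ 5.71°
zero (s+673): 673 + j1 → |·| = √(673²+1²) = √452930 ≈ 673, ∠ = arctan(1/673) ≈ 0.09°
pole (s+5): 5 + j1 → |·| = √(5²+1²) = √26 ≈ 5.099, ∠ = arctan(1/5) ≈ 11.31°
pole (s+25): 25 + j1 → |·| = √(25²+1²) = √626 ≈ 25.02, ∠ = arctan(1/25) ≈ 2.29°
|G| = 500 · 6763.7 / 127.58 ≈ 26508
Gain = 20 log₁₀(26508) ≈ 88.47 dB
∠G = 5.80° − 13.60° = -7.80°

At s = jω = j783:
zero (s+10): 10 + j783 → |·| = √(10²+783²) = √613189 ≈ 783.06, ∠ = arctan(783/10) ≈ 89.27°
zero (s+673): 673 + j783 → |·| = √(673²+783²) = √1066018 ≈ 1032.5, ∠ = arctan(783/673) ≈ 49.32°
pole (s+5): 5 + j783 → |·| = √(5²+783²) = √613114 ≈ 783.02, ∠ = arctan(783/5) ≈ 89.63°
pole (s+25): 25 + j783 → |·| = √(25²+783²) = √613714 ≈ 783.4, ∠ = arctan(783/25) ≈ 88.17°
|G| = 500 · 8.0851e+05 / 6.1342e+05 ≈ 659.02
Gain = 20 log₁₀(659.02) ≈ 56.38 dB
∠G = 138.59° − 177.80° = -39.21°

ω = 1: 88.5 dB, -7.8°; ω = 783: 56.4 dB, -39.2°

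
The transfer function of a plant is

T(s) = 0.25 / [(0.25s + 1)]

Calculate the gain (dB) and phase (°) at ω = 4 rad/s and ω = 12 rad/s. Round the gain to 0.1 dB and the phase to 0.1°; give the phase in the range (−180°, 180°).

At ω = 4 rad/s:
pole (1 + j4·0.25) = 1 + j1 → |·| ≈ 1.4142, ∠ ≈ 45.00°
|T| = 0.25 · 1 / (1.4142) ≈ 0.17678
Gain = 20 log₁₀(0.17678) ≈ -15.05 dB
∠T = (0°) − (45.00°) = -45.00°

At ω = 12 rad/s:
pole (1 + j12·0.25) = 1 + j3 → |·| ≈ 3.1623, ∠ ≈ 71.57°
|T| = 0.25 · 1 / (3.1623) ≈ 0.079056
Gain = 20 log₁₀(0.079056) ≈ -22.04 dB
∠T = (0°) − (71.57°) = -71.57°

ω = 4: -15.1 dB, -45.0°; ω = 12: -22.0 dB, -71.6°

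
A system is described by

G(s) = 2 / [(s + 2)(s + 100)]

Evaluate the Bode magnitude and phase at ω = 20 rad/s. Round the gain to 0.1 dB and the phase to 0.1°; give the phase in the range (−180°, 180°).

-60.2 dB, -95.6°

At s = jω = j20:
pole (s+2): 2 + j20 → |·| = √(2²+20²) = √404 ≈ 20.1, ∠ = arctan(20/2) ≈ 84.29°
pole (s+100): 100 + j20 → |·| = √(100²+20²) = √10400 ≈ 101.98, ∠ = arctan(20/100) ≈ 11.31°
|G| = 2 / 2049.8 ≈ 0.0009757
Gain = 20 log₁₀(0.0009757) ≈ -60.21 dB
∠G = 0.00° − 95.60° = -95.60°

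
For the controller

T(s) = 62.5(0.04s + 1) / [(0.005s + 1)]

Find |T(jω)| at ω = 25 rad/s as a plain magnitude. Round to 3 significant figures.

At ω = 25 rad/s:
zero (1 + j25·0.04) = 1 + j1 → |·| ≈ 1.4142, ∠ ≈ 45.00°
pole (1 + j25·0.005) = 1 + j0.125 → |·| ≈ 1.0078, ∠ ≈ 7.13°
|T| = 62.5 · 1.4142 / (1.0078) ≈ 87.703

87.7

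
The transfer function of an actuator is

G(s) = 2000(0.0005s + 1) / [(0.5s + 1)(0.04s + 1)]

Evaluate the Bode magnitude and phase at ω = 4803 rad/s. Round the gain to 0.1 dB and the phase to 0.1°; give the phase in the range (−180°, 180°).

At ω = 4803 rad/s:
zero (1 + j4803·0.0005) = 1 + j2.4015 → |·| ≈ 2.6014, ∠ ≈ 67.39°
pole (1 + j4803·0.5) = 1 + j2401.5 → |·| ≈ 2401.5, ∠ ≈ 89.98°
pole (1 + j4803·0.04) = 1 + j192.12 → |·| ≈ 192.12, ∠ ≈ 89.70°
|G| = 2000 · 2.6014 / (2401.5 · 192.12) ≈ 0.011277
Gain = 20 log₁₀(0.011277) ≈ -38.96 dB
∠G = (67.39°) − (89.98° + 89.70°) = -112.29°

-39.0 dB, -112.3°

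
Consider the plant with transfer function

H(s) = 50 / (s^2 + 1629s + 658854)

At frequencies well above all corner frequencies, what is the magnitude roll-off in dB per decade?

-40 dB/decade

Each pole contributes −20 dB/decade at high frequency; each zero contributes +20 dB/decade.
Net: 0 zero(s) − 2 pole(s) → -40 dB/decade.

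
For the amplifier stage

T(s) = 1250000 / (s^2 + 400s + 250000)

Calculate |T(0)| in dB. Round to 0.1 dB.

14.0 dB

T(0) = 1250000 / 250000 = 5
20 log₁₀(5) ≈ 13.98 dB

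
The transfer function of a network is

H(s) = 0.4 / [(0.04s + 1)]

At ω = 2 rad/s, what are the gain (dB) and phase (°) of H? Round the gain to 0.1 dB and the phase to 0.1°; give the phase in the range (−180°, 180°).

At ω = 2 rad/s:
pole (1 + j2·0.04) = 1 + j0.08 → |·| ≈ 1.0032, ∠ ≈ 4.57°
|H| = 0.4 · 1 / (1.0032) ≈ 0.39872
Gain = 20 log₁₀(0.39872) ≈ -7.99 dB
∠H = (0°) − (4.57°) = -4.57°

-8.0 dB, -4.6°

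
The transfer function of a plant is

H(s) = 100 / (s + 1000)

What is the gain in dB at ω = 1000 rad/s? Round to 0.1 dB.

At s = jω = j1000:
pole (s+1000): 1000 + j1000 → |·| = √(1000²+1000²) = √2000000 ≈ 1414.2, ∠ = arctan(1000/1000) ≈ 45.00°
|H| = 100 / 1414.2 ≈ 0.070711
Gain = 20 log₁₀(0.070711) ≈ -23.01 dB

-23.0 dB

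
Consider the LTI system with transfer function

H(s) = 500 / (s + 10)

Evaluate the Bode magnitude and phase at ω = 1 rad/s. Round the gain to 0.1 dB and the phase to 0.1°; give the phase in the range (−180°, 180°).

At s = jω = j1:
pole (s+10): 10 + j1 → |·| = √(10²+1²) = √101 ≈ 10.05, ∠ = arctan(1/10) ≈ 5.71°
|H| = 500 / 10.05 ≈ 49.751
Gain = 20 log₁₀(49.751) ≈ 33.94 dB
∠H = 0.00° − 5.71° = -5.71°

33.9 dB, -5.7°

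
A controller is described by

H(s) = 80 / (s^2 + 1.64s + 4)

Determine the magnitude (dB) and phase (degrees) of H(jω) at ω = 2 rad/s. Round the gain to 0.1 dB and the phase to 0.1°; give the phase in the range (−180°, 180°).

27.7 dB, -90.0°

At s = jω = j2:
quadratic: (j2)² + 1.64·j2 + 4 = 0 + j3.28 → |·| ≈ 3.28, ∠ ≈ 90.00°
|H| = 80 / 3.28 ≈ 24.39
Gain = 20 log₁₀(24.39) ≈ 27.74 dB
∠H = 0.00° − 90.00° = -90.00°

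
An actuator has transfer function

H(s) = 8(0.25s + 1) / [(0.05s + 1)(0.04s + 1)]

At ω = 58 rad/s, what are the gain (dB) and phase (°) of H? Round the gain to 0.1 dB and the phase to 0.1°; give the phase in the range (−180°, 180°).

23.5 dB, -51.6°

At ω = 58 rad/s:
zero (1 + j58·0.25) = 1 + j14.5 → |·| ≈ 14.534, ∠ ≈ 86.05°
pole (1 + j58·0.05) = 1 + j2.9 → |·| ≈ 3.0676, ∠ ≈ 70.97°
pole (1 + j58·0.04) = 1 + j2.32 → |·| ≈ 2.5263, ∠ ≈ 66.68°
|H| = 8 · 14.534 / (3.0676 · 2.5263) ≈ 15.003
Gain = 20 log₁₀(15.003) ≈ 23.52 dB
∠H = (86.05°) − (70.97° + 66.68°) = -51.60°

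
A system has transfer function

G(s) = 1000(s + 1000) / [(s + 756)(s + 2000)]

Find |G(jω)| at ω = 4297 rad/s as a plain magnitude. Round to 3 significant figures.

At s = jω = j4297:
zero (s+1000): 1000 + j4297 → |·| = √(1000²+4297²) = √19464209 ≈ 4411.8, ∠ = arctan(4297/1000) ≈ 76.90°
pole (s+756): 756 + j4297 → |·| = √(756²+4297²) = √19035745 ≈ 4363, ∠ = arctan(4297/756) ≈ 80.02°
pole (s+2000): 2000 + j4297 → |·| = √(2000²+4297²) = √22464209 ≈ 4739.6, ∠ = arctan(4297/2000) ≈ 65.04°
|G| = 1000 · 4411.8 / 2.0679e+07 ≈ 0.21335

0.213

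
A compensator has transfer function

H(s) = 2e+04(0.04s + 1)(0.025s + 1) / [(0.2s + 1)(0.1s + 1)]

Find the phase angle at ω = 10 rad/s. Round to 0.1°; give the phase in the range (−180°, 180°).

-72.6°

At ω = 10 rad/s:
zero (1 + j10·0.04) = 1 + j0.4 → |·| ≈ 1.077, ∠ ≈ 21.80°
zero (1 + j10·0.025) = 1 + j0.25 → |·| ≈ 1.0308, ∠ ≈ 14.04°
pole (1 + j10·0.2) = 1 + j2 → |·| ≈ 2.2361, ∠ ≈ 63.43°
pole (1 + j10·0.1) = 1 + j1 → |·| ≈ 1.4142, ∠ ≈ 45.00°
∠H = (21.80° + 14.04°) − (63.43° + 45.00°) = -72.59°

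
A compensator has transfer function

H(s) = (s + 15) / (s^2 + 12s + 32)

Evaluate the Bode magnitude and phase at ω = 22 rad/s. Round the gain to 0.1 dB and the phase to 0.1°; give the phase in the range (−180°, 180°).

-25.9 dB, -94.0°

Substitute s = j22:
Numerator: (j22) + 15 = 15 + j22
Denominator: (j22)^2 + 12(j22) + 32 = -452 + j264
|N| = √(15² + 22²) ≈ 26.627, ∠N ≈ 55.71°
|D| = √(452² + 264²) ≈ 523.45, ∠D ≈ 149.71°
|H| = 26.627 / 523.45 ≈ 0.050868
Gain = 20 log₁₀(0.050868) ≈ -25.87 dB
∠H = 55.71° − 149.71° = -94.00°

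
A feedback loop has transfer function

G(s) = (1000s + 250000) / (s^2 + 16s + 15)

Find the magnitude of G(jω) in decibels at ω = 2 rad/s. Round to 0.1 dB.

Substitute s = j2:
Numerator: 1000(j2) + 250000 = 250000 + j2000
Denominator: (j2)^2 + 16(j2) + 15 = 11 + j32
|N| = √(250000² + 2000²) ≈ 2.5001e+05, ∠N ≈ 0.46°
|D| = √(11² + 32²) ≈ 33.838, ∠D ≈ 71.03°
|G| = 2.5001e+05 / 33.838 ≈ 7388.4
Gain = 20 log₁₀(7388.4) ≈ 77.37 dB

77.4 dB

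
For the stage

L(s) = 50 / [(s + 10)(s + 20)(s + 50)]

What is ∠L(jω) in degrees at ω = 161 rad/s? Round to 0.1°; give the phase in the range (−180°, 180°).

117.9°

At s = jω = j161:
pole (s+10): 10 + j161 → |·| = √(10²+161²) = √26021 ≈ 161.31, ∠ = arctan(161/10) ≈ 86.45°
pole (s+20): 20 + j161 → |·| = √(20²+161²) = √26321 ≈ 162.24, ∠ = arctan(161/20) ≈ 82.92°
pole (s+50): 50 + j161 → |·| = √(50²+161²) = √28421 ≈ 168.59, ∠ = arctan(161/50) ≈ 72.75°
∠L = 0.00° − 242.12° = -242.12° ≡ 117.88° (principal value)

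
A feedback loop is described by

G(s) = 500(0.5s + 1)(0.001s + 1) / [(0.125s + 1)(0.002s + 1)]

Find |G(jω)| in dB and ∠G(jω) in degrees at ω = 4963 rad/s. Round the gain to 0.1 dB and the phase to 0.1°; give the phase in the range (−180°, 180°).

At ω = 4963 rad/s:
zero (1 + j4963·0.5) = 1 + j2481.5 → |·| ≈ 2481.5, ∠ ≈ 89.98°
zero (1 + j4963·0.001) = 1 + j4.963 → |·| ≈ 5.0627, ∠ ≈ 78.61°
pole (1 + j4963·0.125) = 1 + j620.375 → |·| ≈ 620.38, ∠ ≈ 89.91°
pole (1 + j4963·0.002) = 1 + j9.926 → |·| ≈ 9.9762, ∠ ≈ 84.25°
|G| = 500 · 2481.5 · 5.0627 / (620.38 · 9.9762) ≈ 1014.9
Gain = 20 log₁₀(1014.9) ≈ 60.13 dB
∠G = (89.98° + 78.61°) − (89.91° + 84.25°) = -5.57°

60.1 dB, -5.6°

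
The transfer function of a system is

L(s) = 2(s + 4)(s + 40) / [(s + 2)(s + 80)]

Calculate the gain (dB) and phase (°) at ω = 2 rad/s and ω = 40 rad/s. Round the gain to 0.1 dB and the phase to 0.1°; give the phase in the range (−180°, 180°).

At s = jω = j2:
zero (s+4): 4 + j2 → |·| = √(4²+2²) = √20 ≈ 4.4721, ∠ = arctan(2/4) ≈ 26.57°
zero (s+40): 40 + j2 → |·| = √(40²+2²) = √1604 ≈ 40.05, ∠ = arctan(2/40) ≈ 2.86°
pole (s+2): 2 + j2 → |·| = √(2²+2²) = √8 ≈ 2.8284, ∠ = arctan(2/2) ≈ 45.00°
pole (s+80): 80 + j2 → |·| = √(80²+2²) = √6404 ≈ 80.025, ∠ = arctan(2/80) ≈ 1.43°
|L| = 2 · 179.11 / 226.34 ≈ 1.5827
Gain = 20 log₁₀(1.5827) ≈ 3.99 dB
∠L = 29.43° − 46.43° = -17.00°

At s = jω = j40:
zero (s+4): 4 + j40 → |·| = √(4²+40²) = √1616 ≈ 40.2, ∠ = arctan(40/4) ≈ 84.29°
zero (s+40): 40 + j40 → |·| = √(40²+40²) = √3200 ≈ 56.569, ∠ = arctan(40/40) ≈ 45.00°
pole (s+2): 2 + j40 → |·| = √(2²+40²) = √1604 ≈ 40.05, ∠ = arctan(40/2) ≈ 87.14°
pole (s+80): 80 + j40 → |·| = √(80²+40²) = √8000 ≈ 89.443, ∠ = arctan(40/80) ≈ 26.57°
|L| = 2 · 2274.1 / 3582.2 ≈ 1.2697
Gain = 20 log₁₀(1.2697) ≈ 2.07 dB
∠L = 129.29° − 113.71° = 15.58°

ω = 2: 4.0 dB, -17.0°; ω = 40: 2.1 dB, 15.6°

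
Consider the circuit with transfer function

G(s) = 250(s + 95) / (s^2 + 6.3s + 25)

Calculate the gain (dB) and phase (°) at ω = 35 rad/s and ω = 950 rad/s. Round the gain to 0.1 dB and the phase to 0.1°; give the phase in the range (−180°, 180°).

ω = 35: 26.3 dB, -149.4°; ω = 950: -11.6 dB, -95.3°

At s = jω = j35:
zero (s+95): 95 + j35 → |·| = √(95²+35²) = √10250 ≈ 101.24, ∠ = arctan(35/95) ≈ 20.22°
quadratic: (j35)² + 6.3·j35 + 25 = -1200 + j220.5 → |·| ≈ 1220.1, ∠ ≈ 169.59°
|G| = 250 · 101.24 / 1220.1 ≈ 20.744
Gain = 20 log₁₀(20.744) ≈ 26.34 dB
∠G = 20.22° − 169.59° = -149.37°

At s = jω = j950:
zero (s+95): 95 + j950 → |·| = √(95²+950²) = √911525 ≈ 954.74, ∠ = arctan(950/95) ≈ 84.29°
quadratic: (j950)² + 6.3·j950 + 25 = -902475 + j5985 → |·| ≈ 9.0249e+05, ∠ ≈ 179.62°
|G| = 250 · 954.74 / 9.0249e+05 ≈ 0.26447
Gain = 20 log₁₀(0.26447) ≈ -11.55 dB
∠G = 84.29° − 179.62° = -95.33°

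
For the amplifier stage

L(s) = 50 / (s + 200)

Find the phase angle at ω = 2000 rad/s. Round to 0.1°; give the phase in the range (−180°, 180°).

Substitute s = j2000:
Numerator: 50 = 50 + j0
Denominator: (j2000) + 200 = 200 + j2000
|N| = √(50² + 0²) ≈ 50, ∠N ≈ 0.00°
|D| = √(200² + 2000²) ≈ 2010, ∠D ≈ 84.29°
∠L = 0.00° − 84.29° = -84.29°

-84.3°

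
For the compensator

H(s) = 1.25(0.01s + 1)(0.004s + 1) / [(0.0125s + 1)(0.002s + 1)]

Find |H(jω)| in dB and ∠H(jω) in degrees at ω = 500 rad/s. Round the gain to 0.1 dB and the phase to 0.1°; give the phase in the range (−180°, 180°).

4.0 dB, 16.2°

At ω = 500 rad/s:
zero (1 + j500·0.01) = 1 + j5 → |·| ≈ 5.099, ∠ ≈ 78.69°
zero (1 + j500·0.004) = 1 + j2 → |·| ≈ 2.2361, ∠ ≈ 63.43°
pole (1 + j500·0.0125) = 1 + j6.25 → |·| ≈ 6.3295, ∠ ≈ 80.91°
pole (1 + j500·0.002) = 1 + j1 → |·| ≈ 1.4142, ∠ ≈ 45.00°
|H| = 1.25 · 5.099 · 2.2361 / (6.3295 · 1.4142) ≈ 1.5922
Gain = 20 log₁₀(1.5922) ≈ 4.04 dB
∠H = (78.69° + 63.43°) − (80.91° + 45.00°) = 16.21°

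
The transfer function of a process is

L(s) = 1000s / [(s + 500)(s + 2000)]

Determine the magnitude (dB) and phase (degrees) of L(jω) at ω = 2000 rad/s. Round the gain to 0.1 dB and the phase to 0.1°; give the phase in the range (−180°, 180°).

At s = jω = j2000:
zero at origin: s = j2000 → |·| = 2000, ∠ = 90.00°
pole (s+500): 500 + j2000 → |·| = √(500²+2000²) = √4250000 ≈ 2061.6, ∠ = arctan(2000/500) ≈ 75.96°
pole (s+2000): 2000 + j2000 → |·| = √(2000²+2000²) = √8000000 ≈ 2828.4, ∠ = arctan(2000/2000) ≈ 45.00°
|L| = 1000 · 2000 / 5.831e+06 ≈ 0.34299
Gain = 20 log₁₀(0.34299) ≈ -9.29 dB
∠L = 90.00° − 120.96° = -30.96°

-9.3 dB, -31.0°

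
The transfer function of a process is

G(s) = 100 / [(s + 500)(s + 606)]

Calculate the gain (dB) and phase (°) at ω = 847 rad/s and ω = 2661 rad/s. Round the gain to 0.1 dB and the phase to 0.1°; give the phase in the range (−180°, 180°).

At s = jω = j847:
pole (s+500): 500 + j847 → |·| = √(500²+847²) = √967409 ≈ 983.57, ∠ = arctan(847/500) ≈ 59.45°
pole (s+606): 606 + j847 → |·| = √(606²+847²) = √1084645 ≈ 1041.5, ∠ = arctan(847/606) ≈ 54.42°
|G| = 100 / 1.0244e+06 ≈ 9.7618e-05
Gain = 20 log₁₀(9.7618e-05) ≈ -80.21 dB
∠G = 0.00° − 113.87° = -113.87°

At s = jω = j2661:
pole (s+500): 500 + j2661 → |·| = √(500²+2661²) = √7330921 ≈ 2707.6, ∠ = arctan(2661/500) ≈ 79.36°
pole (s+606): 606 + j2661 → |·| = √(606²+2661²) = √7448157 ≈ 2729.1, ∠ = arctan(2661/606) ≈ 77.17°
|G| = 100 / 7.3893e+06 ≈ 1.3533e-05
Gain = 20 log₁₀(1.3533e-05) ≈ -97.37 dB
∠G = 0.00° − 156.53° = -156.53°

ω = 847: -80.2 dB, -113.9°; ω = 2661: -97.4 dB, -156.5°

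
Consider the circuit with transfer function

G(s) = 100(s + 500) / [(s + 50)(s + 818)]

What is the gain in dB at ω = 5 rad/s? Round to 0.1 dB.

1.7 dB

At s = jω = j5:
zero (s+500): 500 + j5 → |·| = √(500²+5²) = √250025 ≈ 500.02, ∠ = arctan(5/500) ≈ 0.57°
pole (s+50): 50 + j5 → |·| = √(50²+5²) = √2525 ≈ 50.249, ∠ = arctan(5/50) ≈ 5.71°
pole (s+818): 818 + j5 → |·| = √(818²+5²) = √669149 ≈ 818.02, ∠ = arctan(5/818) ≈ 0.35°
|G| = 100 · 500.02 / 41105 ≈ 1.2164
Gain = 20 log₁₀(1.2164) ≈ 1.70 dB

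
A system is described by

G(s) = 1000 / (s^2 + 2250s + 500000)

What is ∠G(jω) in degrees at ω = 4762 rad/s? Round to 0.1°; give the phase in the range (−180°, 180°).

Substitute s = j4762:
Numerator: 1000 = 1000 + j0
Denominator: (j4762)^2 + 2250(j4762) + 500000 = -22176644 + j10714500
|N| = √(1000² + 0²) ≈ 1000, ∠N ≈ 0.00°
|D| = √(22176644² + 10714500²) ≈ 2.4629e+07, ∠D ≈ 154.21°
∠G = 0.00° − 154.21° = -154.21°

-154.2°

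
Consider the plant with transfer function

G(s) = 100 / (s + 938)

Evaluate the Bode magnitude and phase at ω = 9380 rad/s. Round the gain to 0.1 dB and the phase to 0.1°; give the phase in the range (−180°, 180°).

Substitute s = j9380:
Numerator: 100 = 100 + j0
Denominator: (j9380) + 938 = 938 + j9380
|N| = √(100² + 0²) ≈ 100, ∠N ≈ 0.00°
|D| = √(938² + 9380²) ≈ 9426.8, ∠D ≈ 84.29°
|G| = 100 / 9426.8 ≈ 0.010608
Gain = 20 log₁₀(0.010608) ≈ -39.49 dB
∠G = 0.00° − 84.29° = -84.29°

-39.5 dB, -84.3°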